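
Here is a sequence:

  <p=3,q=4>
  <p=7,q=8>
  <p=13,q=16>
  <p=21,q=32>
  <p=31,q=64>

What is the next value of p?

P: 3, 7, 13, 21, 31 → 43 (differences are 4, 6, 8, … (increasing by 2 each time)).
Q: 4, 8, 16, 32, 64 → 128 (×2 each step).

43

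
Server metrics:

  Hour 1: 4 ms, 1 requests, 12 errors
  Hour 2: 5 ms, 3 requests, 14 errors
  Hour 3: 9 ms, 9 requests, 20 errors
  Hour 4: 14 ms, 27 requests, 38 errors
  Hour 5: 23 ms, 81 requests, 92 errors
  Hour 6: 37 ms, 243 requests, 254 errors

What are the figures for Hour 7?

60 ms, 729 requests, 740 errors

Ms — each term is the sum of the two before it: 4, 5, 9, 14, 23, 37 → 60.
Requests: 1, 3, 9, 27, 81, 243 → 729 (×3 each step).
Errors: 12, 14, 20, 38, 92, 254 → 740 (always 11 more than the requests).
Putting it together: 60 ms, 729 requests, 740 errors.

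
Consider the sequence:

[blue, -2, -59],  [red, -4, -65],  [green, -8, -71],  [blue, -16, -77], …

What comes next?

[red, -32, -83]

Colour — repeats blue → red → green: blue, red, green, blue → red.
Second entry — ×2 each step: -2, -4, -8, -16 → -32.
Third entry: -59, -65, -71, -77 → -83 (−6 each step).
Combining the parts gives [red, -32, -83].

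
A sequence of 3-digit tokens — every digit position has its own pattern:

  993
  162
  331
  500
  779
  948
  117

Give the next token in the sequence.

First digit: 9, 1, 3, 5, 7, 9, 1 → 3 (+2 each step, mod 10).
Second digit — −3 each step, mod 10: 9, 6, 3, 0, 7, 4, 1 → 8.
Third digit: −1 each step, mod 10; 3, 2, 1, 0, 9, 8, 7 → 6.
Combining the parts gives 386.

386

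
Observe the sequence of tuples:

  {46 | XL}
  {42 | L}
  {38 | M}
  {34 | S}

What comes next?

{30 | XS}

First slot: −4 each step, so 46, 42, 38, 34 → 30.
Size: runs backward through clothing sizes XS→XL; XL, L, M, S → XS.
Putting it together: {30 | XS}.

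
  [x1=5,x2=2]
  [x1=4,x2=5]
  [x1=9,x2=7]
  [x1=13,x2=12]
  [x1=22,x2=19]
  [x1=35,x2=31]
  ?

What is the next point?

[x1=57,x2=50]

For the x1, each term is the sum of the two before it: 5, 4, 9, 13, 22, 35 → 57.
X2 goes 2, 5, 7, 12, 19, 31 → 50 (each term is the sum of the two before it).
So the next point is [x1=57,x2=50].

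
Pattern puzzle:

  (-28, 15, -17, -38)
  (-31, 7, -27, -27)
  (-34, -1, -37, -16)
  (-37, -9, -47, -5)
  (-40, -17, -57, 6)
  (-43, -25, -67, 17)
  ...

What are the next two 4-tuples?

(-46, -33, -77, 28), (-49, -41, -87, 39)

First component goes -28, -31, -34, -37, -40, -43 → -46 → -49 (−3 each step).
For the second component, −8 each step: 15, 7, -1, -9, -17, -25 → -33 → -41.
Third component — −10 each step: -17, -27, -37, -47, -57, -67 → -77 → -87.
Fourth component: +11 each step, so -38, -27, -16, -5, 6, 17 → 28 → 39.
Putting the parts together: (-46, -33, -77, 28) and then (-49, -41, -87, 39).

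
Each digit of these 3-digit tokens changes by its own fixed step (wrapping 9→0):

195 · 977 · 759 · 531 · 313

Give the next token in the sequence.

First digit — −2 each step, mod 10: 1, 9, 7, 5, 3 → 1.
Second digit: 9, 7, 5, 3, 1 → 9 (−2 each step, mod 10).
Third digit — +2 each step, mod 10: 5, 7, 9, 1, 3 → 5.
So the next token is 195.

195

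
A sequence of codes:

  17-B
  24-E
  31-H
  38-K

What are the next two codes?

45-N then 52-Q

For the first component, +7 each step: 17, 24, 31, 38 → 45 → 52.
Letter goes B, E, H, K → N → Q (letters move forward 3 places in the alphabet).
Putting the parts together: 45-N and then 52-Q.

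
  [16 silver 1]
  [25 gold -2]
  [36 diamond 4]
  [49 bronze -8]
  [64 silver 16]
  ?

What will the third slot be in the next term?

First slot: perfect squares: 4², 5², 6², …; 16, 25, 36, 49, 64 → 81.
Rank goes silver, gold, diamond, bronze, silver → gold (repeats silver → gold → diamond → bronze).
Third slot: ×(-2) each step, so 1, -2, 4, -8, 16 → -32.

-32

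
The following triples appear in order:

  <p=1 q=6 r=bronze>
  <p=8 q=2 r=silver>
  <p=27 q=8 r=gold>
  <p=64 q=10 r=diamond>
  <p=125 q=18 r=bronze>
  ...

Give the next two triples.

<p=216 q=28 r=silver>, <p=343 q=46 r=gold>

P: perfect cubes: 1³, 2³, 3³, …, so 1, 8, 27, 64, 125 → 216 → 343.
Q — each term is the sum of the two before it: 6, 2, 8, 10, 18 → 28 → 46.
R: repeats bronze → silver → gold → diamond, so bronze, silver, gold, diamond, bronze → silver → gold.
Putting the parts together: <p=216 q=28 r=silver> and then <p=343 q=46 r=gold>.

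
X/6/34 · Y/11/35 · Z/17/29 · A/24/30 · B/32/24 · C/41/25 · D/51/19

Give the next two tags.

E/62/20, F/74/14

For the letter, letters move forward 1 place in the alphabet, wrapping Z→A: X, Y, Z, A, B, C, D → E → F.
Second component: differences are 5, 6, 7, … (increasing by 1 each time), so 6, 11, 17, 24, 32, 41, 51 → 62 → 74.
Third component: alternating steps +1, −6, +1, −6, …, so 34, 35, 29, 30, 24, 25, 19 → 20 → 14.
Putting the parts together: E/62/20 and then F/74/14.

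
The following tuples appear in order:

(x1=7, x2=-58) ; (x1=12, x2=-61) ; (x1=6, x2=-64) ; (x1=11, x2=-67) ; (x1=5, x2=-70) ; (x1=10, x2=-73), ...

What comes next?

(x1=4, x2=-76)

X1: alternating steps +5, −6, +5, −6, …, so 7, 12, 6, 11, 5, 10 → 4.
X2: −3 each step; -58, -61, -64, -67, -70, -73 → -76.
Putting it together: (x1=4, x2=-76).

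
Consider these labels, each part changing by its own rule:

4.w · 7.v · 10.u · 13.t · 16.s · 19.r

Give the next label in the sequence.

22.q

First component — +3 each step: 4, 7, 10, 13, 16, 19 → 22.
Letter: letters move back 1 place in the alphabet; w, v, u, t, s, r → q.
So the next label is 22.q.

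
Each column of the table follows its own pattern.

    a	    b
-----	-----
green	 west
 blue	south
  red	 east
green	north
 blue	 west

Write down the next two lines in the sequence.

Column a — repeats green → blue → red: green, blue, red, green, blue → red → green.
Column b: repeats west → south → east → north, so west, south, east, north, west → south → east.
Putting the parts together: red  south and then green  east.

red  south; green  east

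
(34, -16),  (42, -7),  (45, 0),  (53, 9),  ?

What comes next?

(56, 16)

First coordinate: alternating steps +8, +3, +8, +3, …; 34, 42, 45, 53 → 56.
For the second coordinate, alternating steps +9, +7, +9, +7, …: -16, -7, 0, 9 → 16.
So the next pair is (56, 16).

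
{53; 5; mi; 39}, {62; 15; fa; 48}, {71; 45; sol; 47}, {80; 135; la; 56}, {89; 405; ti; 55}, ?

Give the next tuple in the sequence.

{98; 1215; do; 64}

First entry — +9 each step: 53, 62, 71, 80, 89 → 98.
For the second entry, ×3 each step: 5, 15, 45, 135, 405 → 1215.
Note goes mi, fa, sol, la, ti → do (runs through the solfège scale do→ti).
Fourth entry goes 39, 48, 47, 56, 55 → 64 (alternating steps +9, −1, +9, −1, …).
So the next tuple is {98; 1215; do; 64}.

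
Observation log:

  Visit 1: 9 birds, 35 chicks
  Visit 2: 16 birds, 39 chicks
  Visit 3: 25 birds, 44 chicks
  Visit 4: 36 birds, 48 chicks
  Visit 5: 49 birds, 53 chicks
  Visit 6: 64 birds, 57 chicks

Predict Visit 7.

For the birds, perfect squares: 3², 4², 5², …: 9, 16, 25, 36, 49, 64 → 81.
Chicks: alternating steps +4, +5, +4, +5, …, so 35, 39, 44, 48, 53, 57 → 62.
Combining the parts gives 81 birds, 62 chicks.

81 birds, 62 chicks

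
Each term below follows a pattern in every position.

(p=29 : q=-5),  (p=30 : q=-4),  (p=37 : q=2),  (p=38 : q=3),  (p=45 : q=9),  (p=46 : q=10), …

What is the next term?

(p=53 : q=16)

P — alternating steps +1, +7, +1, +7, …: 29, 30, 37, 38, 45, 46 → 53.
For the q, alternating steps +1, +6, +1, +6, …: -5, -4, 2, 3, 9, 10 → 16.
Putting it together: (p=53 : q=16).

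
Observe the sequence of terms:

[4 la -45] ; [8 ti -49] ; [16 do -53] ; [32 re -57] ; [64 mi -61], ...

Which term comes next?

First component goes 4, 8, 16, 32, 64 → 128 (×2 each step).
Note: runs through the solfège scale do→ti; la, ti, do, re, mi → fa.
Third component: −4 each step; -45, -49, -53, -57, -61 → -65.
So the next term is [128 fa -65].

[128 fa -65]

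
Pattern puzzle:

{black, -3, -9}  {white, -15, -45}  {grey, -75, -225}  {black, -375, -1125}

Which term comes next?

Shade: repeats black → white → grey; black, white, grey, black → white.
Second entry: -3, -15, -75, -375 → -1875 (×5 each step).
Third entry: always 3 × the second entry; -9, -45, -225, -1125 → -5625.
Combining the parts gives {white, -1875, -5625}.

{white, -1875, -5625}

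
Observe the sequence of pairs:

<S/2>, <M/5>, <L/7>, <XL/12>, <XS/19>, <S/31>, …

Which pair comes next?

<M/50>

Size: repeats S → M → L → XL → XS, so S, M, L, XL, XS, S → M.
Second coordinate goes 2, 5, 7, 12, 19, 31 → 50 (each term is the sum of the two before it).
So the next pair is <M/50>.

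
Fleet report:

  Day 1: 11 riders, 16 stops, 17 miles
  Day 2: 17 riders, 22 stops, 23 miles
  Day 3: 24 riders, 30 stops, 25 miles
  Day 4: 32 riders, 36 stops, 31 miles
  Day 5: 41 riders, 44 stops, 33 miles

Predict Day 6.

Riders: differences are 6, 7, 8, … (increasing by 1 each time), so 11, 17, 24, 32, 41 → 51.
Stops goes 16, 22, 30, 36, 44 → 50 (alternating steps +6, +8, +6, +8, …).
Miles: 17, 23, 25, 31, 33 → 39 (alternating steps +6, +2, +6, +2, …).
Combining the parts gives 51 riders, 50 stops, 39 miles.

51 riders, 50 stops, 39 miles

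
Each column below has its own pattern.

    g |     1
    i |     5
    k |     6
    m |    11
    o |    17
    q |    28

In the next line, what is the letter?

For the letter, letters move forward 2 places in the alphabet: g, i, k, m, o, q → s.

s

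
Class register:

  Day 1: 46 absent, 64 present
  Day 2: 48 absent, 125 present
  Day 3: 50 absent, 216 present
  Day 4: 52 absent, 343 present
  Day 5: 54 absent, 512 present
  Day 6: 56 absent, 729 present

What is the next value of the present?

1000

Present: perfect cubes: 4³, 5³, 6³, …, so 64, 125, 216, 343, 512, 729 → 1000.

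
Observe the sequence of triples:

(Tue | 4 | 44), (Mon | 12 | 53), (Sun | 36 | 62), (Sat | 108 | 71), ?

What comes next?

(Fri | 324 | 80)

Day goes Tue, Mon, Sun, Sat → Fri (runs backward through the weekdays Mon→Sun).
Second part: ×3 each step, so 4, 12, 36, 108 → 324.
Third part: +9 each step; 44, 53, 62, 71 → 80.
Combining the parts gives (Fri | 324 | 80).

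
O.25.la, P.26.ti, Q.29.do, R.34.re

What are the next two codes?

S.41.mi then T.50.fa

Letter — letters move forward 1 place in the alphabet: O, P, Q, R → S → T.
Second component: differences are 1, 3, 5, … (increasing by 2 each time); 25, 26, 29, 34 → 41 → 50.
Note: runs through the solfège scale do→ti, so la, ti, do, re → mi → fa.
Putting the parts together: S.41.mi and then T.50.fa.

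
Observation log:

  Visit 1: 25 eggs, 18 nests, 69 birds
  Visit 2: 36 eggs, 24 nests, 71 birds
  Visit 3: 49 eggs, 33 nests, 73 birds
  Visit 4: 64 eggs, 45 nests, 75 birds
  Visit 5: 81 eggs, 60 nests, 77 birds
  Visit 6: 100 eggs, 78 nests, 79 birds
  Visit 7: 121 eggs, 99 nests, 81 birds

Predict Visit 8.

Eggs: perfect squares: 5², 6², 7², …, so 25, 36, 49, 64, 81, 100, 121 → 144.
Nests — differences are 6, 9, 12, … (increasing by 3 each time): 18, 24, 33, 45, 60, 78, 99 → 123.
For the birds, +2 each step: 69, 71, 73, 75, 77, 79, 81 → 83.
Putting it together: 144 eggs, 123 nests, 83 birds.

144 eggs, 123 nests, 83 birds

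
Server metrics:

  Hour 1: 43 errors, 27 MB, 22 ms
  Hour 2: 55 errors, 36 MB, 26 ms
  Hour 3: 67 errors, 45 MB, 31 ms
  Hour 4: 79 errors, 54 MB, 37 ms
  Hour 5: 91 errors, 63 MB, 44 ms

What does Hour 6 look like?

103 errors, 72 MB, 52 ms

For the errors, +12 each step: 43, 55, 67, 79, 91 → 103.
MB: +9 each step; 27, 36, 45, 54, 63 → 72.
Ms: differences are 4, 5, 6, … (increasing by 1 each time), so 22, 26, 31, 37, 44 → 52.
Combining the parts gives 103 errors, 72 MB, 52 ms.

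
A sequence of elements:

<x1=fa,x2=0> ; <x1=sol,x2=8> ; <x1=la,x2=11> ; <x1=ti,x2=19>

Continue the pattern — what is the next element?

X1: runs through the solfège scale do→ti, so fa, sol, la, ti → do.
X2: alternating steps +8, +3, +8, +3, …, so 0, 8, 11, 19 → 22.
Putting it together: <x1=do,x2=22>.

<x1=do,x2=22>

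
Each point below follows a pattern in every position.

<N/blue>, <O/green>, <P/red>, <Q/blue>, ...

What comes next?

For the letter, letters move forward 1 place in the alphabet: N, O, P, Q → R.
Colour: repeats blue → green → red, so blue, green, red, blue → green.
Putting it together: <R/green>.

<R/green>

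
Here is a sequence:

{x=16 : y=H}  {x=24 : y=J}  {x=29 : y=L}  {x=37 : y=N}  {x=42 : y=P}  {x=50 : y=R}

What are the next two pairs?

X — alternating steps +8, +5, +8, +5, …: 16, 24, 29, 37, 42, 50 → 55 → 63.
Y goes H, J, L, N, P, R → T → V (letters move forward 2 places in the alphabet).
So the next two pairs are {x=55 : y=T} and {x=63 : y=V}.

{x=55 : y=T}, {x=63 : y=V}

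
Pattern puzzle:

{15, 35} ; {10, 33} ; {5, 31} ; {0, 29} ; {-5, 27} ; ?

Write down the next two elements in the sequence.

{-10, 25}, {-15, 23}

First coordinate — −5 each step: 15, 10, 5, 0, -5 → -10 → -15.
Second coordinate goes 35, 33, 31, 29, 27 → 25 → 23 (−2 each step).
So the next two elements are {-10, 25} and {-15, 23}.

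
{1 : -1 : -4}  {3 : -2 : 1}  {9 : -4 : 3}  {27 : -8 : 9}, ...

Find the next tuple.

First coordinate: ×3 each step, so 1, 3, 9, 27 → 81.
Second coordinate — ×2 each step: -1, -2, -4, -8 → -16.
Third coordinate: always the previous value of the first coordinate, so -4, 1, 3, 9 → 27.
So the next tuple is {81 : -16 : 27}.

{81 : -16 : 27}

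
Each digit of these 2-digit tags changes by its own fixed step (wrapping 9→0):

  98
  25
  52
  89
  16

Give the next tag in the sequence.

43

First digit goes 9, 2, 5, 8, 1 → 4 (+3 each step, mod 10).
Second digit goes 8, 5, 2, 9, 6 → 3 (−3 each step, mod 10).
Putting it together: 43.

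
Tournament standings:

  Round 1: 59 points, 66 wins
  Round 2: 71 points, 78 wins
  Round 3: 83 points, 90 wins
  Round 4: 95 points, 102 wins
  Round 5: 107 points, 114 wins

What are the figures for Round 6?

For the points, +12 each step: 59, 71, 83, 95, 107 → 119.
Wins — always 7 more than the points: 66, 78, 90, 102, 114 → 126.
Putting it together: 119 points, 126 wins.

119 points, 126 wins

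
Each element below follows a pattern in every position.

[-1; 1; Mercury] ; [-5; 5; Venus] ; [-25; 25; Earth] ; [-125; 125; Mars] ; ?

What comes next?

First value — ×5 each step: -1, -5, -25, -125 → -625.
Second value goes 1, 5, 25, 125 → 625 (always the negative of the first value).
Planet: runs through the planets Mercury→Neptune, so Mercury, Venus, Earth, Mars → Jupiter.
So the next element is [-625; 625; Jupiter].

[-625; 625; Jupiter]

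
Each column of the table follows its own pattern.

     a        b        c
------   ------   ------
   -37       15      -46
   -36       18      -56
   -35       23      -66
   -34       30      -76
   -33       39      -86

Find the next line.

-32  50  -96

For the column a, +1 each step: -37, -36, -35, -34, -33 → -32.
Column b: 15, 18, 23, 30, 39 → 50 (differences are 3, 5, 7, … (increasing by 2 each time)).
Column c: −10 each step, so -46, -56, -66, -76, -86 → -96.
So the next line is -32  50  -96.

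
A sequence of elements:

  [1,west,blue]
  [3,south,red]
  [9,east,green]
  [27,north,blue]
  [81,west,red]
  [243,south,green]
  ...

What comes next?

[729,east,blue]

First value — ×3 each step: 1, 3, 9, 27, 81, 243 → 729.
Direction: west, south, east, north, west, south → east (repeats west → south → east → north).
Colour goes blue, red, green, blue, red, green → blue (repeats blue → red → green).
Combining the parts gives [729,east,blue].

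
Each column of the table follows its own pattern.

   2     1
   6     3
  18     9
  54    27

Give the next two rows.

162  81; 486  243

First component: 2, 6, 18, 54 → 162 → 486 (×3 each step).
Second component: ×3 each step, so 1, 3, 9, 27 → 81 → 243.
Putting the parts together: 162  81 and then 486  243.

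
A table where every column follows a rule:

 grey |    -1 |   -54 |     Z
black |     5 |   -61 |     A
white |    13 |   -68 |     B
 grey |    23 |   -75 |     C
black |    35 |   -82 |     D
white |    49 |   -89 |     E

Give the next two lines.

Shade: grey, black, white, grey, black, white → grey → black (repeats grey → black → white).
Second component: differences are 6, 8, 10, … (increasing by 2 each time), so -1, 5, 13, 23, 35, 49 → 65 → 83.
Third component: −7 each step, so -54, -61, -68, -75, -82, -89 → -96 → -103.
Letter goes Z, A, B, C, D, E → F → G (letters move forward 1 place in the alphabet, wrapping Z→A).
So the next two lines are grey  65  -96  F and black  83  -103  G.

grey  65  -96  F; black  83  -103  G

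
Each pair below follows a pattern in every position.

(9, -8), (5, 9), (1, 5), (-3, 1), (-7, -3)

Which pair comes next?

First part goes 9, 5, 1, -3, -7 → -11 (−4 each step).
Second part goes -8, 9, 5, 1, -3 → -7 (always the previous value of the first part).
Combining the parts gives (-11, -7).

(-11, -7)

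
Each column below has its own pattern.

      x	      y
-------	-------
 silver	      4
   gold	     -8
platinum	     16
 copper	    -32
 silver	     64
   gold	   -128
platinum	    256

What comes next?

copper  -512

Column x: repeats silver → gold → platinum → copper; silver, gold, platinum, copper, silver, gold, platinum → copper.
Column y: ×(-2) each step; 4, -8, 16, -32, 64, -128, 256 → -512.
So the next row is copper  -512.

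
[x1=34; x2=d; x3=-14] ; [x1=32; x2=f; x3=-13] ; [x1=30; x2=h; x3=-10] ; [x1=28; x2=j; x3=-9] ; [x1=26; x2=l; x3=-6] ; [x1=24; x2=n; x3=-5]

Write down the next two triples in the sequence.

X1: 34, 32, 30, 28, 26, 24 → 22 → 20 (−2 each step).
X2 goes d, f, h, j, l, n → p → r (letters move forward 2 places in the alphabet).
X3: alternating steps +1, +3, +1, +3, …; -14, -13, -10, -9, -6, -5 → -2 → -1.
So the next two triples are [x1=22; x2=p; x3=-2] and [x1=20; x2=r; x3=-1].

[x1=22; x2=p; x3=-2], [x1=20; x2=r; x3=-1]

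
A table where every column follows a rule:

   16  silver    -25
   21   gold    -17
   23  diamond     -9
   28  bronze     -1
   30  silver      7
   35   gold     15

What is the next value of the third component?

23

Third component — +8 each step: -25, -17, -9, -1, 7, 15 → 23.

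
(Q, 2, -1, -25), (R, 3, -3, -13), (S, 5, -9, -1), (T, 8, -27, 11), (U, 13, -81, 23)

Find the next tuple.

(V, 21, -243, 35)

Letter: letters move forward 1 place in the alphabet; Q, R, S, T, U → V.
For the second part, each term is the sum of the two before it: 2, 3, 5, 8, 13 → 21.
Third part: -1, -3, -9, -27, -81 → -243 (×3 each step).
Fourth part: -25, -13, -1, 11, 23 → 35 (+12 each step).
Putting it together: (V, 21, -243, 35).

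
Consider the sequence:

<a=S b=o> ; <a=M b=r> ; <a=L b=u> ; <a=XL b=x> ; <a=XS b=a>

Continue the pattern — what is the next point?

A: S, M, L, XL, XS → S (runs through clothing sizes XS→XL).
B: letters move forward 3 places in the alphabet, wrapping Z→A; o, r, u, x, a → d.
Putting it together: <a=S b=d>.

<a=S b=d>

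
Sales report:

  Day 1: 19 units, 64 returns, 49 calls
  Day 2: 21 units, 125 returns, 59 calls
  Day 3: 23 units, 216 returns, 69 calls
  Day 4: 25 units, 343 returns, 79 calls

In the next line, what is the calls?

Calls: 49, 59, 69, 79 → 89 (+10 each step).

89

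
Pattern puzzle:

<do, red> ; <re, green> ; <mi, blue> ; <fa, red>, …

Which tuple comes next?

Note: runs through the solfège scale do→ti; do, re, mi, fa → sol.
Colour goes red, green, blue, red → green (repeats red → green → blue).
So the next tuple is <sol, green>.

<sol, green>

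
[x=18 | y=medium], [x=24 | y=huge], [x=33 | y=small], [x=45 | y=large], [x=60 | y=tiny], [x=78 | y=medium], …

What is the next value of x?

99

X: differences are 6, 9, 12, … (increasing by 3 each time); 18, 24, 33, 45, 60, 78 → 99.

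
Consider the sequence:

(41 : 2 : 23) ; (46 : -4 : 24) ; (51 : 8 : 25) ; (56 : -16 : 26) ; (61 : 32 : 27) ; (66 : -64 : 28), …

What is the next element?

(71 : 128 : 29)

First component: +5 each step, so 41, 46, 51, 56, 61, 66 → 71.
For the second component, ×(-2) each step: 2, -4, 8, -16, 32, -64 → 128.
Third component: 23, 24, 25, 26, 27, 28 → 29 (+1 each step).
So the next element is (71 : 128 : 29).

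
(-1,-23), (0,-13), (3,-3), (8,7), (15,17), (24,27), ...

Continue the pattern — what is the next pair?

For the first value, differences are 1, 3, 5, … (increasing by 2 each time): -1, 0, 3, 8, 15, 24 → 35.
Second value — +10 each step: -23, -13, -3, 7, 17, 27 → 37.
Putting it together: (35,37).

(35,37)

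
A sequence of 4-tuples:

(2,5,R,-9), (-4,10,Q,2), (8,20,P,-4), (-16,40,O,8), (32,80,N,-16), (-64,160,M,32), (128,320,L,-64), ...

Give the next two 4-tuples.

First entry — ×(-2) each step: 2, -4, 8, -16, 32, -64, 128 → -256 → 512.
Second entry: ×2 each step, so 5, 10, 20, 40, 80, 160, 320 → 640 → 1280.
Letter goes R, Q, P, O, N, M, L → K → J (letters move back 1 place in the alphabet).
Fourth entry goes -9, 2, -4, 8, -16, 32, -64 → 128 → -256 (always the previous value of the first entry).
So the next two 4-tuples are (-256,640,K,128) and (512,1280,J,-256).

(-256,640,K,128), (512,1280,J,-256)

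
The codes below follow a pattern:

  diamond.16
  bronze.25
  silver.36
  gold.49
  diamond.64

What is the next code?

bronze.81

Rank: diamond, bronze, silver, gold, diamond → bronze (repeats diamond → bronze → silver → gold).
Second component: 16, 25, 36, 49, 64 → 81 (perfect squares: 4², 5², 6², …).
So the next code is bronze.81.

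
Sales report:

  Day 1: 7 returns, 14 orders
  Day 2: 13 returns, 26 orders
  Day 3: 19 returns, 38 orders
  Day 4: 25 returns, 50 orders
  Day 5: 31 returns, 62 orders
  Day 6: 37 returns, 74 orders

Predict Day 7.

43 returns, 86 orders

Returns: +6 each step, so 7, 13, 19, 25, 31, 37 → 43.
Orders: 14, 26, 38, 50, 62, 74 → 86 (always 2 × the returns).
Combining the parts gives 43 returns, 86 orders.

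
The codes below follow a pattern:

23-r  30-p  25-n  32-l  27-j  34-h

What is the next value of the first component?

First component — alternating steps +7, −5, +7, −5, …: 23, 30, 25, 32, 27, 34 → 29.

29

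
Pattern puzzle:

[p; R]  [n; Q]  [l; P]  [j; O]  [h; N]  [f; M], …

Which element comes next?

First letter — letters move back 2 places in the alphabet: p, n, l, j, h, f → d.
Second letter: letters move back 1 place in the alphabet; R, Q, P, O, N, M → L.
So the next element is [d; L].

[d; L]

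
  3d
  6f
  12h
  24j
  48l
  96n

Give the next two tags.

First component goes 3, 6, 12, 24, 48, 96 → 192 → 384 (×2 each step).
For the letter, letters move forward 2 places in the alphabet: d, f, h, j, l, n → p → r.
Putting the parts together: 192p and then 384r.

192p, 384r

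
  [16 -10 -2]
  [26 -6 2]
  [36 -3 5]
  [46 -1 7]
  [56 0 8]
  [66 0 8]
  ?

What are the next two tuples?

[76 -1 7], [86 -3 5]

First coordinate: +10 each step; 16, 26, 36, 46, 56, 66 → 76 → 86.
Second coordinate goes -10, -6, -3, -1, 0, 0 → -1 → -3 (differences are 4, 3, 2, … (decreasing by 1 each time)).
Third coordinate goes -2, 2, 5, 7, 8, 8 → 7 → 5 (always 8 more than the second coordinate).
Putting the parts together: [76 -1 7] and then [86 -3 5].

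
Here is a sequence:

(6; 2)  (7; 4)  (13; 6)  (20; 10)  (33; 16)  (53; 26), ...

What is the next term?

(86; 42)

First slot — each term is the sum of the two before it: 6, 7, 13, 20, 33, 53 → 86.
Second slot: each term is the sum of the two before it; 2, 4, 6, 10, 16, 26 → 42.
Combining the parts gives (86; 42).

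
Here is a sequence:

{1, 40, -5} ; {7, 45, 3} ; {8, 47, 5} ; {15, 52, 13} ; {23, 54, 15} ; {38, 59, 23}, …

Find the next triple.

First part: 1, 7, 8, 15, 23, 38 → 61 (each term is the sum of the two before it).
Second part — alternating steps +5, +2, +5, +2, …: 40, 45, 47, 52, 54, 59 → 61.
Third part: alternating steps +8, +2, +8, +2, …; -5, 3, 5, 13, 15, 23 → 25.
Putting it together: {61, 61, 25}.

{61, 61, 25}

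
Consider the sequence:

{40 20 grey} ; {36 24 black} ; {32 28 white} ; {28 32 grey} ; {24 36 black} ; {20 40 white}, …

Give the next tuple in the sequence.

{16 44 grey}

First slot: 40, 36, 32, 28, 24, 20 → 16 (−4 each step).
Second slot — together with the first slot always sums to 60: 20, 24, 28, 32, 36, 40 → 44.
Shade: repeats grey → black → white, so grey, black, white, grey, black, white → grey.
So the next tuple is {16 44 grey}.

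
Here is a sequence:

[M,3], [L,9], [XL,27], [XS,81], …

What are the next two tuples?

[S,243], [M,729]

Size: runs through clothing sizes XS→XL, so M, L, XL, XS → S → M.
Second coordinate: ×3 each step, so 3, 9, 27, 81 → 243 → 729.
Putting the parts together: [S,243] and then [M,729].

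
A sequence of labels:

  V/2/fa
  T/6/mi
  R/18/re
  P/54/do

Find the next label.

N/162/ti

Letter — letters move back 2 places in the alphabet: V, T, R, P → N.
Second component — ×3 each step: 2, 6, 18, 54 → 162.
Note goes fa, mi, re, do → ti (runs backward through the solfège scale do→ti).
So the next label is N/162/ti.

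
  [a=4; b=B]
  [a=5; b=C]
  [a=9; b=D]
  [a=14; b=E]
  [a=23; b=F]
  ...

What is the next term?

[a=37; b=G]

For the a, each term is the sum of the two before it: 4, 5, 9, 14, 23 → 37.
B goes B, C, D, E, F → G (letters move forward 1 place in the alphabet).
Combining the parts gives [a=37; b=G].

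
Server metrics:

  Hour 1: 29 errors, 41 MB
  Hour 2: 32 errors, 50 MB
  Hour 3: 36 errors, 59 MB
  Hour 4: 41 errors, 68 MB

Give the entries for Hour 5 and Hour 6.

Errors: differences are 3, 4, 5, … (increasing by 1 each time); 29, 32, 36, 41 → 47 → 54.
For the MB, +9 each step: 41, 50, 59, 68 → 77 → 86.
Putting the parts together: 47 errors, 77 MB and then 54 errors, 86 MB.

47 errors, 77 MB; 54 errors, 86 MB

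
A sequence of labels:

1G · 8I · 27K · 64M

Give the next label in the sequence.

First component — perfect cubes: 1³, 2³, 3³, …: 1, 8, 27, 64 → 125.
Letter — letters move forward 2 places in the alphabet: G, I, K, M → O.
Combining the parts gives 125O.

125O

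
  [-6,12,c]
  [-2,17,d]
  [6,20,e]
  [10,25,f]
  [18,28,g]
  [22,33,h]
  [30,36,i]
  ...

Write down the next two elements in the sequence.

First part goes -6, -2, 6, 10, 18, 22, 30 → 34 → 42 (alternating steps +4, +8, +4, +8, …).
Second part — alternating steps +5, +3, +5, +3, …: 12, 17, 20, 25, 28, 33, 36 → 41 → 44.
Letter: letters move forward 1 place in the alphabet, so c, d, e, f, g, h, i → j → k.
Putting the parts together: [34,41,j] and then [42,44,k].

[34,41,j], [42,44,k]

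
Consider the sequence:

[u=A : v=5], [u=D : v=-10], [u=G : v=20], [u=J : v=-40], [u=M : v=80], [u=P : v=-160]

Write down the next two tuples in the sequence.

For the u, letters move forward 3 places in the alphabet: A, D, G, J, M, P → S → V.
V: ×(-2) each step, so 5, -10, 20, -40, 80, -160 → 320 → -640.
Putting the parts together: [u=S : v=320] and then [u=V : v=-640].

[u=S : v=320], [u=V : v=-640]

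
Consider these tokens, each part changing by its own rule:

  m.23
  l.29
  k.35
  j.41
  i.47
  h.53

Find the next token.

g.59

Letter: m, l, k, j, i, h → g (letters move back 1 place in the alphabet).
Second component: +6 each step; 23, 29, 35, 41, 47, 53 → 59.
So the next token is g.59.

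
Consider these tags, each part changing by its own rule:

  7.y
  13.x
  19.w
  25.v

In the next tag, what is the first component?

First component — +6 each step: 7, 13, 19, 25 → 31.

31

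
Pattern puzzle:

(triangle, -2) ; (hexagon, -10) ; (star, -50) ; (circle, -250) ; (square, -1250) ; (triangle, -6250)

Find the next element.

Shape: triangle, hexagon, star, circle, square, triangle → hexagon (repeats triangle → hexagon → star → circle → square).
Second component: -2, -10, -50, -250, -1250, -6250 → -31250 (×5 each step).
So the next element is (hexagon, -31250).

(hexagon, -31250)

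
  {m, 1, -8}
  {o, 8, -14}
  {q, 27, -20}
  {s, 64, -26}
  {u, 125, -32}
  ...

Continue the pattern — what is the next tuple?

{w, 216, -38}

Letter: letters move forward 2 places in the alphabet; m, o, q, s, u → w.
Second part: perfect cubes: 1³, 2³, 3³, …; 1, 8, 27, 64, 125 → 216.
For the third part, −6 each step: -8, -14, -20, -26, -32 → -38.
So the next tuple is {w, 216, -38}.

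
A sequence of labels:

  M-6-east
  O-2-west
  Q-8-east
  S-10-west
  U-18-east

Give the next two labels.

W-28-west then Y-46-east

Letter: letters move forward 2 places in the alphabet; M, O, Q, S, U → W → Y.
Second component: 6, 2, 8, 10, 18 → 28 → 46 (each term is the sum of the two before it).
For the direction, alternates east ↔ west: east, west, east, west, east → west → east.
So the next two labels are W-28-west and Y-46-east.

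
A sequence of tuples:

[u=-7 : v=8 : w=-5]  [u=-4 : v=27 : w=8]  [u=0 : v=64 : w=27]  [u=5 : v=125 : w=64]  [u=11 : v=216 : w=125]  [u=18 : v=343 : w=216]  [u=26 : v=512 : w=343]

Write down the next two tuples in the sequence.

[u=35 : v=729 : w=512], [u=45 : v=1000 : w=729]

U goes -7, -4, 0, 5, 11, 18, 26 → 35 → 45 (differences are 3, 4, 5, … (increasing by 1 each time)).
V: perfect cubes: 2³, 3³, 4³, …; 8, 27, 64, 125, 216, 343, 512 → 729 → 1000.
For the w, always the previous value of the v: -5, 8, 27, 64, 125, 216, 343 → 512 → 729.
So the next two tuples are [u=35 : v=729 : w=512] and [u=45 : v=1000 : w=729].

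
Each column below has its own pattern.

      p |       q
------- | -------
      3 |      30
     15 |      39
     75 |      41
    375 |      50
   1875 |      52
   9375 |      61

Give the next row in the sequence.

46875  63

Column p goes 3, 15, 75, 375, 1875, 9375 → 46875 (×5 each step).
Column q goes 30, 39, 41, 50, 52, 61 → 63 (alternating steps +9, +2, +9, +2, …).
So the next row is 46875  63.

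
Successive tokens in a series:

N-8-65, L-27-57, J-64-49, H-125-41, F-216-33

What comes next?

Letter: letters move back 2 places in the alphabet; N, L, J, H, F → D.
Second component — perfect cubes: 2³, 3³, 4³, …: 8, 27, 64, 125, 216 → 343.
Third component: −8 each step, so 65, 57, 49, 41, 33 → 25.
Combining the parts gives D-343-25.

D-343-25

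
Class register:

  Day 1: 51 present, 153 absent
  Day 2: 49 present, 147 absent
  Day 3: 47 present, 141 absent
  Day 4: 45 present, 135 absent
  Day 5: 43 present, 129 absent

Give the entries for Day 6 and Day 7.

For the present, −2 each step: 51, 49, 47, 45, 43 → 41 → 39.
For the absent, always 3 × the present: 153, 147, 141, 135, 129 → 123 → 117.
So the next two rows are 41 present, 123 absent and 39 present, 117 absent.

41 present, 123 absent; 39 present, 117 absent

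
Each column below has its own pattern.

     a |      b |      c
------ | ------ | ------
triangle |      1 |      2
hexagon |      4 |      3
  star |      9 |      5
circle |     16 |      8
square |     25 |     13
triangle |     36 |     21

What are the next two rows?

hexagon  49  34; star  64  55

Column a: triangle, hexagon, star, circle, square, triangle → hexagon → star (repeats triangle → hexagon → star → circle → square).
Column b — perfect squares: 1², 2², 3², …: 1, 4, 9, 16, 25, 36 → 49 → 64.
Column c: 2, 3, 5, 8, 13, 21 → 34 → 55 (each term is the sum of the two before it).
So the next two rows are hexagon  49  34 and star  64  55.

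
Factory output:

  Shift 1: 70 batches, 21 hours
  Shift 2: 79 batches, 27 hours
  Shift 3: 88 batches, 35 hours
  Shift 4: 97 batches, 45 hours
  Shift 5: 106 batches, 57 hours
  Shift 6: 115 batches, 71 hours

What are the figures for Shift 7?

Batches — +9 each step: 70, 79, 88, 97, 106, 115 → 124.
For the hours, differences are 6, 8, 10, … (increasing by 2 each time): 21, 27, 35, 45, 57, 71 → 87.
So the next line is 124 batches, 87 hours.

124 batches, 87 hours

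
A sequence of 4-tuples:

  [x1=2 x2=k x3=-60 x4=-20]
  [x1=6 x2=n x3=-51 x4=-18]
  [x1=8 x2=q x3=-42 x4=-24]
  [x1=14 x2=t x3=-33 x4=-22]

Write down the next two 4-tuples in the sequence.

[x1=22 x2=w x3=-24 x4=-28], [x1=36 x2=z x3=-15 x4=-26]

X1 goes 2, 6, 8, 14 → 22 → 36 (each term is the sum of the two before it).
X2 goes k, n, q, t → w → z (letters move forward 3 places in the alphabet).
X3 — +9 each step: -60, -51, -42, -33 → -24 → -15.
X4 goes -20, -18, -24, -22 → -28 → -26 (alternating steps +2, −6, +2, −6, …).
So the next two 4-tuples are [x1=22 x2=w x3=-24 x4=-28] and [x1=36 x2=z x3=-15 x4=-26].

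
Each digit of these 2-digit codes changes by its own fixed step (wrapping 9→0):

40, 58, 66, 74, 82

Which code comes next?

First digit — +1 each step, mod 10: 4, 5, 6, 7, 8 → 9.
Second digit: −2 each step, mod 10, so 0, 8, 6, 4, 2 → 0.
So the next code is 90.

90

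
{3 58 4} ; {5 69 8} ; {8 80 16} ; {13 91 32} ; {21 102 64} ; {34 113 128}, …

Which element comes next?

First entry goes 3, 5, 8, 13, 21, 34 → 55 (each term is the sum of the two before it).
Second entry goes 58, 69, 80, 91, 102, 113 → 124 (+11 each step).
Third entry: 4, 8, 16, 32, 64, 128 → 256 (×2 each step).
Putting it together: {55 124 256}.

{55 124 256}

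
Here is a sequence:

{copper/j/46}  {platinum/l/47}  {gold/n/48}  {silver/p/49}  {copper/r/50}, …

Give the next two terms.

{platinum/t/51}, {gold/v/52}

Metal: repeats copper → platinum → gold → silver; copper, platinum, gold, silver, copper → platinum → gold.
Letter — letters move forward 2 places in the alphabet: j, l, n, p, r → t → v.
Third coordinate goes 46, 47, 48, 49, 50 → 51 → 52 (+1 each step).
So the next two terms are {platinum/t/51} and {gold/v/52}.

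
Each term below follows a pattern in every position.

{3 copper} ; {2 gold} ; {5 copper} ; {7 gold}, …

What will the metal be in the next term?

First component — each term is the sum of the two before it: 3, 2, 5, 7 → 12.
Metal: copper, gold, copper, gold → copper (alternates copper ↔ gold).

copper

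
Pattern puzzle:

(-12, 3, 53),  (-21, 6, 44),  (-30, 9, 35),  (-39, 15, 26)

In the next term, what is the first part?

-48

First part goes -12, -21, -30, -39 → -48 (−9 each step).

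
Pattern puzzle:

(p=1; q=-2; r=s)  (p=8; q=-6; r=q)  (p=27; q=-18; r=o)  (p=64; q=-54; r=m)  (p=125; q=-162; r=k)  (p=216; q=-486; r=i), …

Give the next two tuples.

(p=343; q=-1458; r=g), (p=512; q=-4374; r=e)

P: perfect cubes: 1³, 2³, 3³, …; 1, 8, 27, 64, 125, 216 → 343 → 512.
Q goes -2, -6, -18, -54, -162, -486 → -1458 → -4374 (×3 each step).
For the r, letters move back 2 places in the alphabet: s, q, o, m, k, i → g → e.
Putting the parts together: (p=343; q=-1458; r=g) and then (p=512; q=-4374; r=e).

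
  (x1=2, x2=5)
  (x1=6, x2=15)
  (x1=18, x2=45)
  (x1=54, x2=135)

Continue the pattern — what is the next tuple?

X1 goes 2, 6, 18, 54 → 162 (×3 each step).
X2 goes 5, 15, 45, 135 → 405 (×3 each step).
So the next tuple is (x1=162, x2=405).

(x1=162, x2=405)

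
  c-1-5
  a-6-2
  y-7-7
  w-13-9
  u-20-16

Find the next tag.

s-33-25

Letter: letters move back 2 places in the alphabet, wrapping A→Z; c, a, y, w, u → s.
For the second component, each term is the sum of the two before it: 1, 6, 7, 13, 20 → 33.
Third component: each term is the sum of the two before it, so 5, 2, 7, 9, 16 → 25.
So the next tag is s-33-25.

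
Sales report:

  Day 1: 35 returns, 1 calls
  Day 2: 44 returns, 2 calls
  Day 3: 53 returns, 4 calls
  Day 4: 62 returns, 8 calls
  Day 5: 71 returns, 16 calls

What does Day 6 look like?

80 returns, 32 calls

Returns: +9 each step, so 35, 44, 53, 62, 71 → 80.
For the calls, ×2 each step: 1, 2, 4, 8, 16 → 32.
Combining the parts gives 80 returns, 32 calls.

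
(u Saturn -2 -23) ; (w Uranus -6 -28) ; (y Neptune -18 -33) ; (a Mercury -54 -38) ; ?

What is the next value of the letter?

c

Letter: letters move forward 2 places in the alphabet, wrapping Z→A; u, w, y, a → c.
Planet: runs through the planets Mercury→Neptune, so Saturn, Uranus, Neptune, Mercury → Venus.
Third value: ×3 each step; -2, -6, -18, -54 → -162.
Fourth value goes -23, -28, -33, -38 → -43 (−5 each step).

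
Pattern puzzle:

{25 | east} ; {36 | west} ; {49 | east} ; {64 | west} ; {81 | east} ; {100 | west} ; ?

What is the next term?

First entry: perfect squares: 5², 6², 7², …, so 25, 36, 49, 64, 81, 100 → 121.
Direction: alternates east ↔ west; east, west, east, west, east, west → east.
So the next term is {121 | east}.

{121 | east}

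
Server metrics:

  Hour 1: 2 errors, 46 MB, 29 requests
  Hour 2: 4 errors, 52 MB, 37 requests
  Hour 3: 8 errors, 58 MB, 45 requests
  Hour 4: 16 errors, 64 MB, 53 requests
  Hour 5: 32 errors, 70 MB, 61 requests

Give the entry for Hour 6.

Errors: ×2 each step; 2, 4, 8, 16, 32 → 64.
MB goes 46, 52, 58, 64, 70 → 76 (+6 each step).
Requests — +8 each step: 29, 37, 45, 53, 61 → 69.
Putting it together: 64 errors, 76 MB, 69 requests.

64 errors, 76 MB, 69 requests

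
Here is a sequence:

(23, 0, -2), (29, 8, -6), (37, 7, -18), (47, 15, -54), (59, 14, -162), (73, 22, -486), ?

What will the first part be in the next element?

89

First part: 23, 29, 37, 47, 59, 73 → 89 (differences are 6, 8, 10, … (increasing by 2 each time)).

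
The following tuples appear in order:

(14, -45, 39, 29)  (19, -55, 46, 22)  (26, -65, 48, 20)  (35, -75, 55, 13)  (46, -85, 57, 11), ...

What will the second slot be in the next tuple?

-95

First slot: differences are 5, 7, 9, … (increasing by 2 each time), so 14, 19, 26, 35, 46 → 59.
Second slot goes -45, -55, -65, -75, -85 → -95 (−10 each step).
Third slot goes 39, 46, 48, 55, 57 → 64 (alternating steps +7, +2, +7, +2, …).
Fourth slot — together with the third slot always sums to 68: 29, 22, 20, 13, 11 → 4.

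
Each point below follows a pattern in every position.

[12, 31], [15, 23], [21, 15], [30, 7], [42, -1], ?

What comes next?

[57, -9]

For the first component, differences are 3, 6, 9, … (increasing by 3 each time): 12, 15, 21, 30, 42 → 57.
For the second component, −8 each step: 31, 23, 15, 7, -1 → -9.
Combining the parts gives [57, -9].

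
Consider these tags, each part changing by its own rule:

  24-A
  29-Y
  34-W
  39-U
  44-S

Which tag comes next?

First component: +5 each step, so 24, 29, 34, 39, 44 → 49.
Letter: A, Y, W, U, S → Q (letters move back 2 places in the alphabet, wrapping A→Z).
Putting it together: 49-Q.

49-Q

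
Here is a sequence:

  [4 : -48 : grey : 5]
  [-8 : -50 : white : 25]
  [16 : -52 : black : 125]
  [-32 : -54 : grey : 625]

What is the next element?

First entry: ×(-2) each step, so 4, -8, 16, -32 → 64.
Second entry: −2 each step, so -48, -50, -52, -54 → -56.
Shade: grey, white, black, grey → white (repeats grey → white → black).
Fourth entry: ×5 each step; 5, 25, 125, 625 → 3125.
Combining the parts gives [64 : -56 : white : 3125].

[64 : -56 : white : 3125]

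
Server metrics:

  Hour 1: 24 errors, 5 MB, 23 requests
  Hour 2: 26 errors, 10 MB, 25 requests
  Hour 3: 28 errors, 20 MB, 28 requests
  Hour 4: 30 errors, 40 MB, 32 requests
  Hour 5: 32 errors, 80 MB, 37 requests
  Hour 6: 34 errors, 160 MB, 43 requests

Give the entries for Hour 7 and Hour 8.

Errors — +2 each step: 24, 26, 28, 30, 32, 34 → 36 → 38.
MB: ×2 each step, so 5, 10, 20, 40, 80, 160 → 320 → 640.
Requests: differences are 2, 3, 4, … (increasing by 1 each time), so 23, 25, 28, 32, 37, 43 → 50 → 58.
So the next two lines are 36 errors, 320 MB, 50 requests and 38 errors, 640 MB, 58 requests.

36 errors, 320 MB, 50 requests; 38 errors, 640 MB, 58 requests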